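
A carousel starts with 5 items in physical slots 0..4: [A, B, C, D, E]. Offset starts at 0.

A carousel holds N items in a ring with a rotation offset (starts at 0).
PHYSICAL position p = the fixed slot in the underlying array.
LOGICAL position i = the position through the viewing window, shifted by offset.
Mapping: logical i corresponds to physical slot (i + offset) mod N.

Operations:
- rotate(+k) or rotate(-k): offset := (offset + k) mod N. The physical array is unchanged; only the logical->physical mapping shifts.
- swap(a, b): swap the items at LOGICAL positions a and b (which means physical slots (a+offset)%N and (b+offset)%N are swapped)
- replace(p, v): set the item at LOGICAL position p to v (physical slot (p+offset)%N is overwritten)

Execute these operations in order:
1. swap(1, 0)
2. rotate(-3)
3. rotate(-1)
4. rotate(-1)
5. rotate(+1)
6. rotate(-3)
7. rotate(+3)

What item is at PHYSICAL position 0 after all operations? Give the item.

After op 1 (swap(1, 0)): offset=0, physical=[B,A,C,D,E], logical=[B,A,C,D,E]
After op 2 (rotate(-3)): offset=2, physical=[B,A,C,D,E], logical=[C,D,E,B,A]
After op 3 (rotate(-1)): offset=1, physical=[B,A,C,D,E], logical=[A,C,D,E,B]
After op 4 (rotate(-1)): offset=0, physical=[B,A,C,D,E], logical=[B,A,C,D,E]
After op 5 (rotate(+1)): offset=1, physical=[B,A,C,D,E], logical=[A,C,D,E,B]
After op 6 (rotate(-3)): offset=3, physical=[B,A,C,D,E], logical=[D,E,B,A,C]
After op 7 (rotate(+3)): offset=1, physical=[B,A,C,D,E], logical=[A,C,D,E,B]

Answer: B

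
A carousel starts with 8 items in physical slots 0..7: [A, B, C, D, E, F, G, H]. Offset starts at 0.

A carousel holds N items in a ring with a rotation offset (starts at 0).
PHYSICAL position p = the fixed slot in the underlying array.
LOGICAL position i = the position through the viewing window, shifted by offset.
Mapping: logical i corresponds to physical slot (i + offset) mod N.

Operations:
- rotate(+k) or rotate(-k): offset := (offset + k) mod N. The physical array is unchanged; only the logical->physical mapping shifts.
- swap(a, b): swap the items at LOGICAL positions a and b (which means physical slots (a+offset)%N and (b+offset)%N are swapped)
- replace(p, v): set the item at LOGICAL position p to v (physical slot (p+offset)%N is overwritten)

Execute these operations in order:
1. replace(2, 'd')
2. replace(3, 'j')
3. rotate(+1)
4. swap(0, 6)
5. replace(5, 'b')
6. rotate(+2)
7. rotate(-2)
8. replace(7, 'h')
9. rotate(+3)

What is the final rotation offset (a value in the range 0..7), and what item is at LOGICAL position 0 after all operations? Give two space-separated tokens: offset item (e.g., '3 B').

Answer: 4 E

Derivation:
After op 1 (replace(2, 'd')): offset=0, physical=[A,B,d,D,E,F,G,H], logical=[A,B,d,D,E,F,G,H]
After op 2 (replace(3, 'j')): offset=0, physical=[A,B,d,j,E,F,G,H], logical=[A,B,d,j,E,F,G,H]
After op 3 (rotate(+1)): offset=1, physical=[A,B,d,j,E,F,G,H], logical=[B,d,j,E,F,G,H,A]
After op 4 (swap(0, 6)): offset=1, physical=[A,H,d,j,E,F,G,B], logical=[H,d,j,E,F,G,B,A]
After op 5 (replace(5, 'b')): offset=1, physical=[A,H,d,j,E,F,b,B], logical=[H,d,j,E,F,b,B,A]
After op 6 (rotate(+2)): offset=3, physical=[A,H,d,j,E,F,b,B], logical=[j,E,F,b,B,A,H,d]
After op 7 (rotate(-2)): offset=1, physical=[A,H,d,j,E,F,b,B], logical=[H,d,j,E,F,b,B,A]
After op 8 (replace(7, 'h')): offset=1, physical=[h,H,d,j,E,F,b,B], logical=[H,d,j,E,F,b,B,h]
After op 9 (rotate(+3)): offset=4, physical=[h,H,d,j,E,F,b,B], logical=[E,F,b,B,h,H,d,j]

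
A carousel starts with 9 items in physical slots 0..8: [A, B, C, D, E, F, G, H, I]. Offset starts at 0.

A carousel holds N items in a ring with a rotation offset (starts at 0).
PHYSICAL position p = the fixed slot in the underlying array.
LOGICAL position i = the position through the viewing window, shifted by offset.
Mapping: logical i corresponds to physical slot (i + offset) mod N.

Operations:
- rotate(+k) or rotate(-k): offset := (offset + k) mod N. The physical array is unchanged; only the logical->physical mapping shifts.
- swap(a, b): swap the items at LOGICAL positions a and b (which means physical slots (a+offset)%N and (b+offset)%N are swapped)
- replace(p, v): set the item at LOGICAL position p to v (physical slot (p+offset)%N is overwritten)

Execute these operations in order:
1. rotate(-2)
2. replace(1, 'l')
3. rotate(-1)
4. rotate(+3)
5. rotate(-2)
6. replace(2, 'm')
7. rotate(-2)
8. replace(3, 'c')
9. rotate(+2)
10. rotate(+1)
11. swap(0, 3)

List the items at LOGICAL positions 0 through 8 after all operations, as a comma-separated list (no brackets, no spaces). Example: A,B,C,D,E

After op 1 (rotate(-2)): offset=7, physical=[A,B,C,D,E,F,G,H,I], logical=[H,I,A,B,C,D,E,F,G]
After op 2 (replace(1, 'l')): offset=7, physical=[A,B,C,D,E,F,G,H,l], logical=[H,l,A,B,C,D,E,F,G]
After op 3 (rotate(-1)): offset=6, physical=[A,B,C,D,E,F,G,H,l], logical=[G,H,l,A,B,C,D,E,F]
After op 4 (rotate(+3)): offset=0, physical=[A,B,C,D,E,F,G,H,l], logical=[A,B,C,D,E,F,G,H,l]
After op 5 (rotate(-2)): offset=7, physical=[A,B,C,D,E,F,G,H,l], logical=[H,l,A,B,C,D,E,F,G]
After op 6 (replace(2, 'm')): offset=7, physical=[m,B,C,D,E,F,G,H,l], logical=[H,l,m,B,C,D,E,F,G]
After op 7 (rotate(-2)): offset=5, physical=[m,B,C,D,E,F,G,H,l], logical=[F,G,H,l,m,B,C,D,E]
After op 8 (replace(3, 'c')): offset=5, physical=[m,B,C,D,E,F,G,H,c], logical=[F,G,H,c,m,B,C,D,E]
After op 9 (rotate(+2)): offset=7, physical=[m,B,C,D,E,F,G,H,c], logical=[H,c,m,B,C,D,E,F,G]
After op 10 (rotate(+1)): offset=8, physical=[m,B,C,D,E,F,G,H,c], logical=[c,m,B,C,D,E,F,G,H]
After op 11 (swap(0, 3)): offset=8, physical=[m,B,c,D,E,F,G,H,C], logical=[C,m,B,c,D,E,F,G,H]

Answer: C,m,B,c,D,E,F,G,H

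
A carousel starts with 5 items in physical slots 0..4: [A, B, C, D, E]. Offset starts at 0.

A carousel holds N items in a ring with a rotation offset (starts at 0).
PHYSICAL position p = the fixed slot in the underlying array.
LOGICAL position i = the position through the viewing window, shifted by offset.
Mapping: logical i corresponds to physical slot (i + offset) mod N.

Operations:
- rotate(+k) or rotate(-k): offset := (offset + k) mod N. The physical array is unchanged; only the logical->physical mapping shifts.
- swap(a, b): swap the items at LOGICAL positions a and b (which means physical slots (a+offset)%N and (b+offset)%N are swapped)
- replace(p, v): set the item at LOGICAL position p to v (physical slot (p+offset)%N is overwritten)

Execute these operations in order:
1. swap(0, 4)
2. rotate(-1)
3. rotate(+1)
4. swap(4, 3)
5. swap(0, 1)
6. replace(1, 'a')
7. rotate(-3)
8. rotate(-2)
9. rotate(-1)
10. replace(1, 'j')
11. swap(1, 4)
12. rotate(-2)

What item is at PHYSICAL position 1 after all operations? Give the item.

After op 1 (swap(0, 4)): offset=0, physical=[E,B,C,D,A], logical=[E,B,C,D,A]
After op 2 (rotate(-1)): offset=4, physical=[E,B,C,D,A], logical=[A,E,B,C,D]
After op 3 (rotate(+1)): offset=0, physical=[E,B,C,D,A], logical=[E,B,C,D,A]
After op 4 (swap(4, 3)): offset=0, physical=[E,B,C,A,D], logical=[E,B,C,A,D]
After op 5 (swap(0, 1)): offset=0, physical=[B,E,C,A,D], logical=[B,E,C,A,D]
After op 6 (replace(1, 'a')): offset=0, physical=[B,a,C,A,D], logical=[B,a,C,A,D]
After op 7 (rotate(-3)): offset=2, physical=[B,a,C,A,D], logical=[C,A,D,B,a]
After op 8 (rotate(-2)): offset=0, physical=[B,a,C,A,D], logical=[B,a,C,A,D]
After op 9 (rotate(-1)): offset=4, physical=[B,a,C,A,D], logical=[D,B,a,C,A]
After op 10 (replace(1, 'j')): offset=4, physical=[j,a,C,A,D], logical=[D,j,a,C,A]
After op 11 (swap(1, 4)): offset=4, physical=[A,a,C,j,D], logical=[D,A,a,C,j]
After op 12 (rotate(-2)): offset=2, physical=[A,a,C,j,D], logical=[C,j,D,A,a]

Answer: a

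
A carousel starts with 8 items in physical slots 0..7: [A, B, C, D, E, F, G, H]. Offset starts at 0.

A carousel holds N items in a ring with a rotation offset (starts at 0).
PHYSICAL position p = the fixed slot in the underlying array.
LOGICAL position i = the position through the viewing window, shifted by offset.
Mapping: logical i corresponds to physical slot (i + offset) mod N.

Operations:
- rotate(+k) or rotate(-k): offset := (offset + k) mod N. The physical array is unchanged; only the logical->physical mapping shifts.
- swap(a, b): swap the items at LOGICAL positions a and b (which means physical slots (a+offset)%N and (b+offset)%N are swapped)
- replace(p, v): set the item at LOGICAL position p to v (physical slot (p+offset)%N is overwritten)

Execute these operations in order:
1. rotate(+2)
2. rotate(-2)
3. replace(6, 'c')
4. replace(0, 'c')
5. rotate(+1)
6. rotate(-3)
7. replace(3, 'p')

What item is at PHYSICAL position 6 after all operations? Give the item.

After op 1 (rotate(+2)): offset=2, physical=[A,B,C,D,E,F,G,H], logical=[C,D,E,F,G,H,A,B]
After op 2 (rotate(-2)): offset=0, physical=[A,B,C,D,E,F,G,H], logical=[A,B,C,D,E,F,G,H]
After op 3 (replace(6, 'c')): offset=0, physical=[A,B,C,D,E,F,c,H], logical=[A,B,C,D,E,F,c,H]
After op 4 (replace(0, 'c')): offset=0, physical=[c,B,C,D,E,F,c,H], logical=[c,B,C,D,E,F,c,H]
After op 5 (rotate(+1)): offset=1, physical=[c,B,C,D,E,F,c,H], logical=[B,C,D,E,F,c,H,c]
After op 6 (rotate(-3)): offset=6, physical=[c,B,C,D,E,F,c,H], logical=[c,H,c,B,C,D,E,F]
After op 7 (replace(3, 'p')): offset=6, physical=[c,p,C,D,E,F,c,H], logical=[c,H,c,p,C,D,E,F]

Answer: c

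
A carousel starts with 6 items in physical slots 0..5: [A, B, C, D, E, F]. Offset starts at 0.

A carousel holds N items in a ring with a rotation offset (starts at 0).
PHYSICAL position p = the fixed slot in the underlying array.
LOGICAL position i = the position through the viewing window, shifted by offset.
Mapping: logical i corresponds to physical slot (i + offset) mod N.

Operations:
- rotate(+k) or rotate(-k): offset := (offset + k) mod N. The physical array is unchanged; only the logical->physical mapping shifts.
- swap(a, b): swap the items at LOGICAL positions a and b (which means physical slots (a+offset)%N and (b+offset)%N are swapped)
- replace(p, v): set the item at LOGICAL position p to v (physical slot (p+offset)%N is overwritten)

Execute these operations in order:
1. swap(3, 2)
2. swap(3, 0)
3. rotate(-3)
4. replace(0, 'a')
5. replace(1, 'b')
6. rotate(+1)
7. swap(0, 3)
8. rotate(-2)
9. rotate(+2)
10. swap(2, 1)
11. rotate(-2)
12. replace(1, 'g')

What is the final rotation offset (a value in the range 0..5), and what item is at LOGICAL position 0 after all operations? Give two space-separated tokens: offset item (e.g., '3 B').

Answer: 2 D

Derivation:
After op 1 (swap(3, 2)): offset=0, physical=[A,B,D,C,E,F], logical=[A,B,D,C,E,F]
After op 2 (swap(3, 0)): offset=0, physical=[C,B,D,A,E,F], logical=[C,B,D,A,E,F]
After op 3 (rotate(-3)): offset=3, physical=[C,B,D,A,E,F], logical=[A,E,F,C,B,D]
After op 4 (replace(0, 'a')): offset=3, physical=[C,B,D,a,E,F], logical=[a,E,F,C,B,D]
After op 5 (replace(1, 'b')): offset=3, physical=[C,B,D,a,b,F], logical=[a,b,F,C,B,D]
After op 6 (rotate(+1)): offset=4, physical=[C,B,D,a,b,F], logical=[b,F,C,B,D,a]
After op 7 (swap(0, 3)): offset=4, physical=[C,b,D,a,B,F], logical=[B,F,C,b,D,a]
After op 8 (rotate(-2)): offset=2, physical=[C,b,D,a,B,F], logical=[D,a,B,F,C,b]
After op 9 (rotate(+2)): offset=4, physical=[C,b,D,a,B,F], logical=[B,F,C,b,D,a]
After op 10 (swap(2, 1)): offset=4, physical=[F,b,D,a,B,C], logical=[B,C,F,b,D,a]
After op 11 (rotate(-2)): offset=2, physical=[F,b,D,a,B,C], logical=[D,a,B,C,F,b]
After op 12 (replace(1, 'g')): offset=2, physical=[F,b,D,g,B,C], logical=[D,g,B,C,F,b]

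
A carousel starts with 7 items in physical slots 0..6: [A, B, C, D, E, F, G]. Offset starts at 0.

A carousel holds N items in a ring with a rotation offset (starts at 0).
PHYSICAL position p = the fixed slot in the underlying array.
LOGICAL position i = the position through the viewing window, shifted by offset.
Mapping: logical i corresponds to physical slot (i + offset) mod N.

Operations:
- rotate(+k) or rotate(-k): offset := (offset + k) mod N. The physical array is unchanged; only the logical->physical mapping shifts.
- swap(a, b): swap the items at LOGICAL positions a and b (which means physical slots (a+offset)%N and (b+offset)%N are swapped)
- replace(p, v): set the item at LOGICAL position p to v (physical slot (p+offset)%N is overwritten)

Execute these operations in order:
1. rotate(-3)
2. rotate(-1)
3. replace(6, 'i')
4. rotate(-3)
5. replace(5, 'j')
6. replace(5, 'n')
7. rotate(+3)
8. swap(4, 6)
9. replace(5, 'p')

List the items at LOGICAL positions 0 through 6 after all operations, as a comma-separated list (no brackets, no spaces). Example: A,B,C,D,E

After op 1 (rotate(-3)): offset=4, physical=[A,B,C,D,E,F,G], logical=[E,F,G,A,B,C,D]
After op 2 (rotate(-1)): offset=3, physical=[A,B,C,D,E,F,G], logical=[D,E,F,G,A,B,C]
After op 3 (replace(6, 'i')): offset=3, physical=[A,B,i,D,E,F,G], logical=[D,E,F,G,A,B,i]
After op 4 (rotate(-3)): offset=0, physical=[A,B,i,D,E,F,G], logical=[A,B,i,D,E,F,G]
After op 5 (replace(5, 'j')): offset=0, physical=[A,B,i,D,E,j,G], logical=[A,B,i,D,E,j,G]
After op 6 (replace(5, 'n')): offset=0, physical=[A,B,i,D,E,n,G], logical=[A,B,i,D,E,n,G]
After op 7 (rotate(+3)): offset=3, physical=[A,B,i,D,E,n,G], logical=[D,E,n,G,A,B,i]
After op 8 (swap(4, 6)): offset=3, physical=[i,B,A,D,E,n,G], logical=[D,E,n,G,i,B,A]
After op 9 (replace(5, 'p')): offset=3, physical=[i,p,A,D,E,n,G], logical=[D,E,n,G,i,p,A]

Answer: D,E,n,G,i,p,A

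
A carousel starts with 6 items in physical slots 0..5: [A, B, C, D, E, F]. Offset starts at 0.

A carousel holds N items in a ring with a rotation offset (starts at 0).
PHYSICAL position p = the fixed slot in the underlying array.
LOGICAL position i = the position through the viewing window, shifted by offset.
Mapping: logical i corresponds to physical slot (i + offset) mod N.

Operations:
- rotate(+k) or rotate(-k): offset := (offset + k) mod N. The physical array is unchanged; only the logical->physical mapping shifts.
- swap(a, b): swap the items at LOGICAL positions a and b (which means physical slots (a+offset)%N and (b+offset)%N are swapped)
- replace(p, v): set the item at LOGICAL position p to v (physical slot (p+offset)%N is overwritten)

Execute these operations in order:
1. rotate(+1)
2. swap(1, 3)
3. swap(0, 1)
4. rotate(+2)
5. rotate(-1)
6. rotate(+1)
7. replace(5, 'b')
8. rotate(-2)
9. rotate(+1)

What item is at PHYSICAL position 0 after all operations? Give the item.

Answer: A

Derivation:
After op 1 (rotate(+1)): offset=1, physical=[A,B,C,D,E,F], logical=[B,C,D,E,F,A]
After op 2 (swap(1, 3)): offset=1, physical=[A,B,E,D,C,F], logical=[B,E,D,C,F,A]
After op 3 (swap(0, 1)): offset=1, physical=[A,E,B,D,C,F], logical=[E,B,D,C,F,A]
After op 4 (rotate(+2)): offset=3, physical=[A,E,B,D,C,F], logical=[D,C,F,A,E,B]
After op 5 (rotate(-1)): offset=2, physical=[A,E,B,D,C,F], logical=[B,D,C,F,A,E]
After op 6 (rotate(+1)): offset=3, physical=[A,E,B,D,C,F], logical=[D,C,F,A,E,B]
After op 7 (replace(5, 'b')): offset=3, physical=[A,E,b,D,C,F], logical=[D,C,F,A,E,b]
After op 8 (rotate(-2)): offset=1, physical=[A,E,b,D,C,F], logical=[E,b,D,C,F,A]
After op 9 (rotate(+1)): offset=2, physical=[A,E,b,D,C,F], logical=[b,D,C,F,A,E]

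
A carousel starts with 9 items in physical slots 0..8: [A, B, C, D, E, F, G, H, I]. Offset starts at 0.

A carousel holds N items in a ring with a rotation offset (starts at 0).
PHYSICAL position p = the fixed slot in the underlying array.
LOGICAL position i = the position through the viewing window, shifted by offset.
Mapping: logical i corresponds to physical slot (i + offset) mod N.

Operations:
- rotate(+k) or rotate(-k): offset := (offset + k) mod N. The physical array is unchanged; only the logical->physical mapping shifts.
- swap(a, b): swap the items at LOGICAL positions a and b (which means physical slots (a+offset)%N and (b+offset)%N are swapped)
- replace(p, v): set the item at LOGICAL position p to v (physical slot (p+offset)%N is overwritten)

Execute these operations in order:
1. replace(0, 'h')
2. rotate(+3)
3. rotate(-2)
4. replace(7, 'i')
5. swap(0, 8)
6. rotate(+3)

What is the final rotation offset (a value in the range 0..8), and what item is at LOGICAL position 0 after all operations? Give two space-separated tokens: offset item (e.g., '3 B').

After op 1 (replace(0, 'h')): offset=0, physical=[h,B,C,D,E,F,G,H,I], logical=[h,B,C,D,E,F,G,H,I]
After op 2 (rotate(+3)): offset=3, physical=[h,B,C,D,E,F,G,H,I], logical=[D,E,F,G,H,I,h,B,C]
After op 3 (rotate(-2)): offset=1, physical=[h,B,C,D,E,F,G,H,I], logical=[B,C,D,E,F,G,H,I,h]
After op 4 (replace(7, 'i')): offset=1, physical=[h,B,C,D,E,F,G,H,i], logical=[B,C,D,E,F,G,H,i,h]
After op 5 (swap(0, 8)): offset=1, physical=[B,h,C,D,E,F,G,H,i], logical=[h,C,D,E,F,G,H,i,B]
After op 6 (rotate(+3)): offset=4, physical=[B,h,C,D,E,F,G,H,i], logical=[E,F,G,H,i,B,h,C,D]

Answer: 4 E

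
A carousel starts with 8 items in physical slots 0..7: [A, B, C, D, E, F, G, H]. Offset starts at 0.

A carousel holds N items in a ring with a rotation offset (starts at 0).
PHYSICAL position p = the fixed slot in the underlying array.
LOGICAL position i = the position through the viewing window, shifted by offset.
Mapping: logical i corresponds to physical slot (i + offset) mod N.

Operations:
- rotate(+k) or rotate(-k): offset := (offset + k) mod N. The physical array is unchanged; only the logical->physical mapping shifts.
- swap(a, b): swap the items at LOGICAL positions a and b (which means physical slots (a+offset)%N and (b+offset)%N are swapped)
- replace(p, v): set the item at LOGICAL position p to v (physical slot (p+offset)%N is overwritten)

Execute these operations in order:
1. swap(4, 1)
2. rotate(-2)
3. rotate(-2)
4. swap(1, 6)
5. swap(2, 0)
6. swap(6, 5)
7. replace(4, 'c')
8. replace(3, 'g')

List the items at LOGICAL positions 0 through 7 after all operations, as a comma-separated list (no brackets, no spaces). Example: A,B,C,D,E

Answer: G,C,B,g,c,F,E,D

Derivation:
After op 1 (swap(4, 1)): offset=0, physical=[A,E,C,D,B,F,G,H], logical=[A,E,C,D,B,F,G,H]
After op 2 (rotate(-2)): offset=6, physical=[A,E,C,D,B,F,G,H], logical=[G,H,A,E,C,D,B,F]
After op 3 (rotate(-2)): offset=4, physical=[A,E,C,D,B,F,G,H], logical=[B,F,G,H,A,E,C,D]
After op 4 (swap(1, 6)): offset=4, physical=[A,E,F,D,B,C,G,H], logical=[B,C,G,H,A,E,F,D]
After op 5 (swap(2, 0)): offset=4, physical=[A,E,F,D,G,C,B,H], logical=[G,C,B,H,A,E,F,D]
After op 6 (swap(6, 5)): offset=4, physical=[A,F,E,D,G,C,B,H], logical=[G,C,B,H,A,F,E,D]
After op 7 (replace(4, 'c')): offset=4, physical=[c,F,E,D,G,C,B,H], logical=[G,C,B,H,c,F,E,D]
After op 8 (replace(3, 'g')): offset=4, physical=[c,F,E,D,G,C,B,g], logical=[G,C,B,g,c,F,E,D]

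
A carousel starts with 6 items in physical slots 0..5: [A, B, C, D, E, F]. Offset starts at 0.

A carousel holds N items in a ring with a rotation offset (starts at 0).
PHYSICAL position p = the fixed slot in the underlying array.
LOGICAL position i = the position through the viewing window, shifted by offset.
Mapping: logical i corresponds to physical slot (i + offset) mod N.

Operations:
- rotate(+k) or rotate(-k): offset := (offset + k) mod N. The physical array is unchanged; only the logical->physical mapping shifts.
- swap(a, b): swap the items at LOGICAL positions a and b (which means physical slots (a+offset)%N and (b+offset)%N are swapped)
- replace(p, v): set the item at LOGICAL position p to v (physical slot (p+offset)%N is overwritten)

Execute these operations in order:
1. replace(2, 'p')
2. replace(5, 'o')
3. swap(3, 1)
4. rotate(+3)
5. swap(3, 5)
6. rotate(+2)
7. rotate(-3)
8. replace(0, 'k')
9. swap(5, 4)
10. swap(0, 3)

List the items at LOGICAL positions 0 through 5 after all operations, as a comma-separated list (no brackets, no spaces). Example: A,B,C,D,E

Answer: o,B,E,k,D,p

Derivation:
After op 1 (replace(2, 'p')): offset=0, physical=[A,B,p,D,E,F], logical=[A,B,p,D,E,F]
After op 2 (replace(5, 'o')): offset=0, physical=[A,B,p,D,E,o], logical=[A,B,p,D,E,o]
After op 3 (swap(3, 1)): offset=0, physical=[A,D,p,B,E,o], logical=[A,D,p,B,E,o]
After op 4 (rotate(+3)): offset=3, physical=[A,D,p,B,E,o], logical=[B,E,o,A,D,p]
After op 5 (swap(3, 5)): offset=3, physical=[p,D,A,B,E,o], logical=[B,E,o,p,D,A]
After op 6 (rotate(+2)): offset=5, physical=[p,D,A,B,E,o], logical=[o,p,D,A,B,E]
After op 7 (rotate(-3)): offset=2, physical=[p,D,A,B,E,o], logical=[A,B,E,o,p,D]
After op 8 (replace(0, 'k')): offset=2, physical=[p,D,k,B,E,o], logical=[k,B,E,o,p,D]
After op 9 (swap(5, 4)): offset=2, physical=[D,p,k,B,E,o], logical=[k,B,E,o,D,p]
After op 10 (swap(0, 3)): offset=2, physical=[D,p,o,B,E,k], logical=[o,B,E,k,D,p]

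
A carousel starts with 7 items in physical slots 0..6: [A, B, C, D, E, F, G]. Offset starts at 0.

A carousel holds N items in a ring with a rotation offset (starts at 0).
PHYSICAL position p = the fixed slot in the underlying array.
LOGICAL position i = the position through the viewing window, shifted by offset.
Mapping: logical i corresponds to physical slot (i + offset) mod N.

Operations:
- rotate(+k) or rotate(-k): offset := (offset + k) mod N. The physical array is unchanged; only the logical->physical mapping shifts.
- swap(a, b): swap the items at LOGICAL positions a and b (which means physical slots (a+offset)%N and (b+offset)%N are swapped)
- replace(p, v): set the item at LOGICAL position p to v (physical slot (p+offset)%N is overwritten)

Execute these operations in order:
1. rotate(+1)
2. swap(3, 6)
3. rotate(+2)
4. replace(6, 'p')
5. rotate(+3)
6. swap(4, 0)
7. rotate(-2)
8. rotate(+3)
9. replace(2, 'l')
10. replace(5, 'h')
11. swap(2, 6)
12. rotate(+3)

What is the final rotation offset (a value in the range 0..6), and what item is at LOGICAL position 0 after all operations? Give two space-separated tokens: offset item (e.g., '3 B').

Answer: 3 G

Derivation:
After op 1 (rotate(+1)): offset=1, physical=[A,B,C,D,E,F,G], logical=[B,C,D,E,F,G,A]
After op 2 (swap(3, 6)): offset=1, physical=[E,B,C,D,A,F,G], logical=[B,C,D,A,F,G,E]
After op 3 (rotate(+2)): offset=3, physical=[E,B,C,D,A,F,G], logical=[D,A,F,G,E,B,C]
After op 4 (replace(6, 'p')): offset=3, physical=[E,B,p,D,A,F,G], logical=[D,A,F,G,E,B,p]
After op 5 (rotate(+3)): offset=6, physical=[E,B,p,D,A,F,G], logical=[G,E,B,p,D,A,F]
After op 6 (swap(4, 0)): offset=6, physical=[E,B,p,G,A,F,D], logical=[D,E,B,p,G,A,F]
After op 7 (rotate(-2)): offset=4, physical=[E,B,p,G,A,F,D], logical=[A,F,D,E,B,p,G]
After op 8 (rotate(+3)): offset=0, physical=[E,B,p,G,A,F,D], logical=[E,B,p,G,A,F,D]
After op 9 (replace(2, 'l')): offset=0, physical=[E,B,l,G,A,F,D], logical=[E,B,l,G,A,F,D]
After op 10 (replace(5, 'h')): offset=0, physical=[E,B,l,G,A,h,D], logical=[E,B,l,G,A,h,D]
After op 11 (swap(2, 6)): offset=0, physical=[E,B,D,G,A,h,l], logical=[E,B,D,G,A,h,l]
After op 12 (rotate(+3)): offset=3, physical=[E,B,D,G,A,h,l], logical=[G,A,h,l,E,B,D]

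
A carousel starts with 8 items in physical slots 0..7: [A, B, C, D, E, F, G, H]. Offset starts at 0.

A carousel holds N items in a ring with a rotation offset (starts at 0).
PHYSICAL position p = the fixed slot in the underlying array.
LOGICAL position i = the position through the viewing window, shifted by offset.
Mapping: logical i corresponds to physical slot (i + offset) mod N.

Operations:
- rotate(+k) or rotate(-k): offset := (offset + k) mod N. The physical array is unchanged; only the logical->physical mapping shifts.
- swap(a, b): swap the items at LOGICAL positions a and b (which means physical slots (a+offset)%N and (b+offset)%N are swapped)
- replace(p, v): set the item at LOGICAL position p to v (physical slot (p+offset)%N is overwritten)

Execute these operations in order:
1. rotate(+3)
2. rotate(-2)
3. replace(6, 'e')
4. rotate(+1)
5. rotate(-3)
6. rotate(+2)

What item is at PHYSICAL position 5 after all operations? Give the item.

After op 1 (rotate(+3)): offset=3, physical=[A,B,C,D,E,F,G,H], logical=[D,E,F,G,H,A,B,C]
After op 2 (rotate(-2)): offset=1, physical=[A,B,C,D,E,F,G,H], logical=[B,C,D,E,F,G,H,A]
After op 3 (replace(6, 'e')): offset=1, physical=[A,B,C,D,E,F,G,e], logical=[B,C,D,E,F,G,e,A]
After op 4 (rotate(+1)): offset=2, physical=[A,B,C,D,E,F,G,e], logical=[C,D,E,F,G,e,A,B]
After op 5 (rotate(-3)): offset=7, physical=[A,B,C,D,E,F,G,e], logical=[e,A,B,C,D,E,F,G]
After op 6 (rotate(+2)): offset=1, physical=[A,B,C,D,E,F,G,e], logical=[B,C,D,E,F,G,e,A]

Answer: F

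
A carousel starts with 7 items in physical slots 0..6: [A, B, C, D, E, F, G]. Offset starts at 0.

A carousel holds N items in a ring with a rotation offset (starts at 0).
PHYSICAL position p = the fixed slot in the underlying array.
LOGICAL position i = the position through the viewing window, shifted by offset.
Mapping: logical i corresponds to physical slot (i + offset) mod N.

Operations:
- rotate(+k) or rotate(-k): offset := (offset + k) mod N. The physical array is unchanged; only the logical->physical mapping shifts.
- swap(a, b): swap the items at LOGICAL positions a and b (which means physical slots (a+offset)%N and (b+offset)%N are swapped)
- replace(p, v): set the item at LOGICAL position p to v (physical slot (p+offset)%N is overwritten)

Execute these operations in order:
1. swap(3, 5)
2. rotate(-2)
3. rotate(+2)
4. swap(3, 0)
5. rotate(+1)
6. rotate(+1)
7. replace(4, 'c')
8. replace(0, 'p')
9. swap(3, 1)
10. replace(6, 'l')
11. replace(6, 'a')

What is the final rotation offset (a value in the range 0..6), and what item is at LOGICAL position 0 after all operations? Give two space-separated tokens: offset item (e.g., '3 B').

Answer: 2 p

Derivation:
After op 1 (swap(3, 5)): offset=0, physical=[A,B,C,F,E,D,G], logical=[A,B,C,F,E,D,G]
After op 2 (rotate(-2)): offset=5, physical=[A,B,C,F,E,D,G], logical=[D,G,A,B,C,F,E]
After op 3 (rotate(+2)): offset=0, physical=[A,B,C,F,E,D,G], logical=[A,B,C,F,E,D,G]
After op 4 (swap(3, 0)): offset=0, physical=[F,B,C,A,E,D,G], logical=[F,B,C,A,E,D,G]
After op 5 (rotate(+1)): offset=1, physical=[F,B,C,A,E,D,G], logical=[B,C,A,E,D,G,F]
After op 6 (rotate(+1)): offset=2, physical=[F,B,C,A,E,D,G], logical=[C,A,E,D,G,F,B]
After op 7 (replace(4, 'c')): offset=2, physical=[F,B,C,A,E,D,c], logical=[C,A,E,D,c,F,B]
After op 8 (replace(0, 'p')): offset=2, physical=[F,B,p,A,E,D,c], logical=[p,A,E,D,c,F,B]
After op 9 (swap(3, 1)): offset=2, physical=[F,B,p,D,E,A,c], logical=[p,D,E,A,c,F,B]
After op 10 (replace(6, 'l')): offset=2, physical=[F,l,p,D,E,A,c], logical=[p,D,E,A,c,F,l]
After op 11 (replace(6, 'a')): offset=2, physical=[F,a,p,D,E,A,c], logical=[p,D,E,A,c,F,a]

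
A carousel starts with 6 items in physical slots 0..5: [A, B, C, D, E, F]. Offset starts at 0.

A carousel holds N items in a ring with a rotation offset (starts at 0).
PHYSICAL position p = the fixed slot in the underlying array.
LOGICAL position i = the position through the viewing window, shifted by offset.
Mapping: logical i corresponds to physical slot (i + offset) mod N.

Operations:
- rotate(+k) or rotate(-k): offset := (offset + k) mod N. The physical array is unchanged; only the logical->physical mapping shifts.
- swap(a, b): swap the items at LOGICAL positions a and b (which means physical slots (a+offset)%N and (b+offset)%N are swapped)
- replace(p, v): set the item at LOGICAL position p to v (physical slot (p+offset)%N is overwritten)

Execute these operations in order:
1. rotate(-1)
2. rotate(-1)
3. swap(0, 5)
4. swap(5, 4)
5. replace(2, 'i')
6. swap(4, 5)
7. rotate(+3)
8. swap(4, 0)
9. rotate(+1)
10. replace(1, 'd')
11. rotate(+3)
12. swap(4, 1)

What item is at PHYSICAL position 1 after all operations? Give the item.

Answer: F

Derivation:
After op 1 (rotate(-1)): offset=5, physical=[A,B,C,D,E,F], logical=[F,A,B,C,D,E]
After op 2 (rotate(-1)): offset=4, physical=[A,B,C,D,E,F], logical=[E,F,A,B,C,D]
After op 3 (swap(0, 5)): offset=4, physical=[A,B,C,E,D,F], logical=[D,F,A,B,C,E]
After op 4 (swap(5, 4)): offset=4, physical=[A,B,E,C,D,F], logical=[D,F,A,B,E,C]
After op 5 (replace(2, 'i')): offset=4, physical=[i,B,E,C,D,F], logical=[D,F,i,B,E,C]
After op 6 (swap(4, 5)): offset=4, physical=[i,B,C,E,D,F], logical=[D,F,i,B,C,E]
After op 7 (rotate(+3)): offset=1, physical=[i,B,C,E,D,F], logical=[B,C,E,D,F,i]
After op 8 (swap(4, 0)): offset=1, physical=[i,F,C,E,D,B], logical=[F,C,E,D,B,i]
After op 9 (rotate(+1)): offset=2, physical=[i,F,C,E,D,B], logical=[C,E,D,B,i,F]
After op 10 (replace(1, 'd')): offset=2, physical=[i,F,C,d,D,B], logical=[C,d,D,B,i,F]
After op 11 (rotate(+3)): offset=5, physical=[i,F,C,d,D,B], logical=[B,i,F,C,d,D]
After op 12 (swap(4, 1)): offset=5, physical=[d,F,C,i,D,B], logical=[B,d,F,C,i,D]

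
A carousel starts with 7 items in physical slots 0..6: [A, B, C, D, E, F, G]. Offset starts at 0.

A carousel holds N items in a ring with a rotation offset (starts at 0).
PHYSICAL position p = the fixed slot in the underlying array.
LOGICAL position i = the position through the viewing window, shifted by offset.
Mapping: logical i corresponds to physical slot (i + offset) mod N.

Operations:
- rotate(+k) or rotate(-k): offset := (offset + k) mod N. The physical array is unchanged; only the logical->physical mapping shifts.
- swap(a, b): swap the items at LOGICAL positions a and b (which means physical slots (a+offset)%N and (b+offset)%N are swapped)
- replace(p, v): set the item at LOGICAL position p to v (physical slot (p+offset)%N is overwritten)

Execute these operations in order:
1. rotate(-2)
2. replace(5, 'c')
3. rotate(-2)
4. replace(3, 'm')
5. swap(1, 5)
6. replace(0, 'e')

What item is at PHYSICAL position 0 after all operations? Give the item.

Answer: A

Derivation:
After op 1 (rotate(-2)): offset=5, physical=[A,B,C,D,E,F,G], logical=[F,G,A,B,C,D,E]
After op 2 (replace(5, 'c')): offset=5, physical=[A,B,C,c,E,F,G], logical=[F,G,A,B,C,c,E]
After op 3 (rotate(-2)): offset=3, physical=[A,B,C,c,E,F,G], logical=[c,E,F,G,A,B,C]
After op 4 (replace(3, 'm')): offset=3, physical=[A,B,C,c,E,F,m], logical=[c,E,F,m,A,B,C]
After op 5 (swap(1, 5)): offset=3, physical=[A,E,C,c,B,F,m], logical=[c,B,F,m,A,E,C]
After op 6 (replace(0, 'e')): offset=3, physical=[A,E,C,e,B,F,m], logical=[e,B,F,m,A,E,C]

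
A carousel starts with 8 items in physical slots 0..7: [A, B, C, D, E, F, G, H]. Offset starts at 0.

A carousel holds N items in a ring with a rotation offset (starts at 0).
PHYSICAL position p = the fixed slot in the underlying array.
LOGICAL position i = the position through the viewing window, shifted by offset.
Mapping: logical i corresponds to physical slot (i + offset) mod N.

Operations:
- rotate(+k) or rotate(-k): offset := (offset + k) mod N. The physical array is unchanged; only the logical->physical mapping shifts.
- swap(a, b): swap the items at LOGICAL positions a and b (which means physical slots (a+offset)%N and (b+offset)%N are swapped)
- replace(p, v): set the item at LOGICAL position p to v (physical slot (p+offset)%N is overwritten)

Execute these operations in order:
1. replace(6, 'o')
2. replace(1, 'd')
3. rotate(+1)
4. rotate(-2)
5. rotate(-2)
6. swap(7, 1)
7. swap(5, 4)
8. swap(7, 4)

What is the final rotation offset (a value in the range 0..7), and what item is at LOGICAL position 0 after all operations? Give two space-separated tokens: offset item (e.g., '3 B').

After op 1 (replace(6, 'o')): offset=0, physical=[A,B,C,D,E,F,o,H], logical=[A,B,C,D,E,F,o,H]
After op 2 (replace(1, 'd')): offset=0, physical=[A,d,C,D,E,F,o,H], logical=[A,d,C,D,E,F,o,H]
After op 3 (rotate(+1)): offset=1, physical=[A,d,C,D,E,F,o,H], logical=[d,C,D,E,F,o,H,A]
After op 4 (rotate(-2)): offset=7, physical=[A,d,C,D,E,F,o,H], logical=[H,A,d,C,D,E,F,o]
After op 5 (rotate(-2)): offset=5, physical=[A,d,C,D,E,F,o,H], logical=[F,o,H,A,d,C,D,E]
After op 6 (swap(7, 1)): offset=5, physical=[A,d,C,D,o,F,E,H], logical=[F,E,H,A,d,C,D,o]
After op 7 (swap(5, 4)): offset=5, physical=[A,C,d,D,o,F,E,H], logical=[F,E,H,A,C,d,D,o]
After op 8 (swap(7, 4)): offset=5, physical=[A,o,d,D,C,F,E,H], logical=[F,E,H,A,o,d,D,C]

Answer: 5 F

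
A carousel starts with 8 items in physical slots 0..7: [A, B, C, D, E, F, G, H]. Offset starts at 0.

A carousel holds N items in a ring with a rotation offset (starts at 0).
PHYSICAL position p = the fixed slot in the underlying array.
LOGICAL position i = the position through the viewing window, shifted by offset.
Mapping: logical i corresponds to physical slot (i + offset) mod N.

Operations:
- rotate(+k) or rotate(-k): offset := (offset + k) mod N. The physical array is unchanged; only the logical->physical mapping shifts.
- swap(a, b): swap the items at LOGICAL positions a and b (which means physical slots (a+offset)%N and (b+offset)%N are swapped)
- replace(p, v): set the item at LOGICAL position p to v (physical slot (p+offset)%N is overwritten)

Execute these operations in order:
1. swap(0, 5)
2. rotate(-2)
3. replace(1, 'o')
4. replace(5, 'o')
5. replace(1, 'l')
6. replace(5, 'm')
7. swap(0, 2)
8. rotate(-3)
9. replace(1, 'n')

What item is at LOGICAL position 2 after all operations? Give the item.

After op 1 (swap(0, 5)): offset=0, physical=[F,B,C,D,E,A,G,H], logical=[F,B,C,D,E,A,G,H]
After op 2 (rotate(-2)): offset=6, physical=[F,B,C,D,E,A,G,H], logical=[G,H,F,B,C,D,E,A]
After op 3 (replace(1, 'o')): offset=6, physical=[F,B,C,D,E,A,G,o], logical=[G,o,F,B,C,D,E,A]
After op 4 (replace(5, 'o')): offset=6, physical=[F,B,C,o,E,A,G,o], logical=[G,o,F,B,C,o,E,A]
After op 5 (replace(1, 'l')): offset=6, physical=[F,B,C,o,E,A,G,l], logical=[G,l,F,B,C,o,E,A]
After op 6 (replace(5, 'm')): offset=6, physical=[F,B,C,m,E,A,G,l], logical=[G,l,F,B,C,m,E,A]
After op 7 (swap(0, 2)): offset=6, physical=[G,B,C,m,E,A,F,l], logical=[F,l,G,B,C,m,E,A]
After op 8 (rotate(-3)): offset=3, physical=[G,B,C,m,E,A,F,l], logical=[m,E,A,F,l,G,B,C]
After op 9 (replace(1, 'n')): offset=3, physical=[G,B,C,m,n,A,F,l], logical=[m,n,A,F,l,G,B,C]

Answer: A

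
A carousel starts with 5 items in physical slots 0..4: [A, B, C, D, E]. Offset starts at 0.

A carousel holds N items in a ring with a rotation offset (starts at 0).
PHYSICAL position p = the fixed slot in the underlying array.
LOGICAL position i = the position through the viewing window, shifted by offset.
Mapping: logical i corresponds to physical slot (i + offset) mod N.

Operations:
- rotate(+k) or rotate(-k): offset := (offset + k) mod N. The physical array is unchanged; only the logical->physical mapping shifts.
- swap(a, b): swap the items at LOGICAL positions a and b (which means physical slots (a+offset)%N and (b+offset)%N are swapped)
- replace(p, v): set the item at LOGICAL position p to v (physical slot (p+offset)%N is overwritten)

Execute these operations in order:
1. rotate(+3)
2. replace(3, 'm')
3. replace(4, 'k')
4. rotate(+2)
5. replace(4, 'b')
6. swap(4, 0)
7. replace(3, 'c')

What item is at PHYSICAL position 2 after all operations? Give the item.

After op 1 (rotate(+3)): offset=3, physical=[A,B,C,D,E], logical=[D,E,A,B,C]
After op 2 (replace(3, 'm')): offset=3, physical=[A,m,C,D,E], logical=[D,E,A,m,C]
After op 3 (replace(4, 'k')): offset=3, physical=[A,m,k,D,E], logical=[D,E,A,m,k]
After op 4 (rotate(+2)): offset=0, physical=[A,m,k,D,E], logical=[A,m,k,D,E]
After op 5 (replace(4, 'b')): offset=0, physical=[A,m,k,D,b], logical=[A,m,k,D,b]
After op 6 (swap(4, 0)): offset=0, physical=[b,m,k,D,A], logical=[b,m,k,D,A]
After op 7 (replace(3, 'c')): offset=0, physical=[b,m,k,c,A], logical=[b,m,k,c,A]

Answer: k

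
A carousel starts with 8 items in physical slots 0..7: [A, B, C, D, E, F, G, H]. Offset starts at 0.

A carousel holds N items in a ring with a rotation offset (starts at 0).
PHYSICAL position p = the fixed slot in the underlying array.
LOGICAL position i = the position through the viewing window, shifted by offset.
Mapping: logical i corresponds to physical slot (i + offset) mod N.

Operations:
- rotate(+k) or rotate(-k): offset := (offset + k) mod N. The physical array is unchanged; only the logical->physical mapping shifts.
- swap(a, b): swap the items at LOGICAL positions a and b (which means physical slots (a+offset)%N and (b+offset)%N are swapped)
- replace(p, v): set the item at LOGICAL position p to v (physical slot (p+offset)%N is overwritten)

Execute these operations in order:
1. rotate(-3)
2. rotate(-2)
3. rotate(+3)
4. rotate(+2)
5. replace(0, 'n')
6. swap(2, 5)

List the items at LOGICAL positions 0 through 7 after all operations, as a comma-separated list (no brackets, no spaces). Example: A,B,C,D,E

After op 1 (rotate(-3)): offset=5, physical=[A,B,C,D,E,F,G,H], logical=[F,G,H,A,B,C,D,E]
After op 2 (rotate(-2)): offset=3, physical=[A,B,C,D,E,F,G,H], logical=[D,E,F,G,H,A,B,C]
After op 3 (rotate(+3)): offset=6, physical=[A,B,C,D,E,F,G,H], logical=[G,H,A,B,C,D,E,F]
After op 4 (rotate(+2)): offset=0, physical=[A,B,C,D,E,F,G,H], logical=[A,B,C,D,E,F,G,H]
After op 5 (replace(0, 'n')): offset=0, physical=[n,B,C,D,E,F,G,H], logical=[n,B,C,D,E,F,G,H]
After op 6 (swap(2, 5)): offset=0, physical=[n,B,F,D,E,C,G,H], logical=[n,B,F,D,E,C,G,H]

Answer: n,B,F,D,E,C,G,H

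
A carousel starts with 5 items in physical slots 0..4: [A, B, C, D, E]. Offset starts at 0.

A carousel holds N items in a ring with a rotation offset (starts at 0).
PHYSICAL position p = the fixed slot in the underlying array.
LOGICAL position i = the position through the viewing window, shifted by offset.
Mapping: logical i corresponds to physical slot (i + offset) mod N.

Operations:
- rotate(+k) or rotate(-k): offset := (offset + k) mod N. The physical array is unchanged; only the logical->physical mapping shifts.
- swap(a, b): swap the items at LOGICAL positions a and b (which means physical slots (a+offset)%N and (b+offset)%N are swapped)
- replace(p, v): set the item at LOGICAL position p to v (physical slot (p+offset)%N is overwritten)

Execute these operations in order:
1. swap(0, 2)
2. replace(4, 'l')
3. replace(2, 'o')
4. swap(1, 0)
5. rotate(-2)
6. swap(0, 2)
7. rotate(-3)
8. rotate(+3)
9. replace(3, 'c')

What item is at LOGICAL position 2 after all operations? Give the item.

Answer: D

Derivation:
After op 1 (swap(0, 2)): offset=0, physical=[C,B,A,D,E], logical=[C,B,A,D,E]
After op 2 (replace(4, 'l')): offset=0, physical=[C,B,A,D,l], logical=[C,B,A,D,l]
After op 3 (replace(2, 'o')): offset=0, physical=[C,B,o,D,l], logical=[C,B,o,D,l]
After op 4 (swap(1, 0)): offset=0, physical=[B,C,o,D,l], logical=[B,C,o,D,l]
After op 5 (rotate(-2)): offset=3, physical=[B,C,o,D,l], logical=[D,l,B,C,o]
After op 6 (swap(0, 2)): offset=3, physical=[D,C,o,B,l], logical=[B,l,D,C,o]
After op 7 (rotate(-3)): offset=0, physical=[D,C,o,B,l], logical=[D,C,o,B,l]
After op 8 (rotate(+3)): offset=3, physical=[D,C,o,B,l], logical=[B,l,D,C,o]
After op 9 (replace(3, 'c')): offset=3, physical=[D,c,o,B,l], logical=[B,l,D,c,o]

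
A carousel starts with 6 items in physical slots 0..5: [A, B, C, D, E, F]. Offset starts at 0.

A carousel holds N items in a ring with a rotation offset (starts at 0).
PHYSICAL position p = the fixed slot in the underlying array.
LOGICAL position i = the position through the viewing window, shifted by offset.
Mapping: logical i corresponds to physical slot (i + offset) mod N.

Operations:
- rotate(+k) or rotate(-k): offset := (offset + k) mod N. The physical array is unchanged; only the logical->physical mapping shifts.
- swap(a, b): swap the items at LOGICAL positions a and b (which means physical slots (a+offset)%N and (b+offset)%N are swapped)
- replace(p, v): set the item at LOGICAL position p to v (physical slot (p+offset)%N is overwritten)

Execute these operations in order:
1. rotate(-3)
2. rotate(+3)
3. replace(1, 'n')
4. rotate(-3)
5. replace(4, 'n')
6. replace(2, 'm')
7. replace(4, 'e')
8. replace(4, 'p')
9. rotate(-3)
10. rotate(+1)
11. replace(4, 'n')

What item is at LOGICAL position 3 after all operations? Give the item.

After op 1 (rotate(-3)): offset=3, physical=[A,B,C,D,E,F], logical=[D,E,F,A,B,C]
After op 2 (rotate(+3)): offset=0, physical=[A,B,C,D,E,F], logical=[A,B,C,D,E,F]
After op 3 (replace(1, 'n')): offset=0, physical=[A,n,C,D,E,F], logical=[A,n,C,D,E,F]
After op 4 (rotate(-3)): offset=3, physical=[A,n,C,D,E,F], logical=[D,E,F,A,n,C]
After op 5 (replace(4, 'n')): offset=3, physical=[A,n,C,D,E,F], logical=[D,E,F,A,n,C]
After op 6 (replace(2, 'm')): offset=3, physical=[A,n,C,D,E,m], logical=[D,E,m,A,n,C]
After op 7 (replace(4, 'e')): offset=3, physical=[A,e,C,D,E,m], logical=[D,E,m,A,e,C]
After op 8 (replace(4, 'p')): offset=3, physical=[A,p,C,D,E,m], logical=[D,E,m,A,p,C]
After op 9 (rotate(-3)): offset=0, physical=[A,p,C,D,E,m], logical=[A,p,C,D,E,m]
After op 10 (rotate(+1)): offset=1, physical=[A,p,C,D,E,m], logical=[p,C,D,E,m,A]
After op 11 (replace(4, 'n')): offset=1, physical=[A,p,C,D,E,n], logical=[p,C,D,E,n,A]

Answer: E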